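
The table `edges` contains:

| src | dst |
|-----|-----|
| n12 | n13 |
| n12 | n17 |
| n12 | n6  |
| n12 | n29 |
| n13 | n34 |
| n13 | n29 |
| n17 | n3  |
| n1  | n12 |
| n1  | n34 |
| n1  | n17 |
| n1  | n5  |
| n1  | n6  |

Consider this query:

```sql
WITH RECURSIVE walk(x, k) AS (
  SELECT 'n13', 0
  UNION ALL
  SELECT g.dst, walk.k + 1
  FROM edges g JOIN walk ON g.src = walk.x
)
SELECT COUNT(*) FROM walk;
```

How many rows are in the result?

3

Base: (n13, k=0).
Iteration 1: edges from {n13} -> (n29, k=1), (n34, k=1).
Iteration 2: no outgoing edges from {n29,n34}; recursion stops.
Total rows emitted: 3.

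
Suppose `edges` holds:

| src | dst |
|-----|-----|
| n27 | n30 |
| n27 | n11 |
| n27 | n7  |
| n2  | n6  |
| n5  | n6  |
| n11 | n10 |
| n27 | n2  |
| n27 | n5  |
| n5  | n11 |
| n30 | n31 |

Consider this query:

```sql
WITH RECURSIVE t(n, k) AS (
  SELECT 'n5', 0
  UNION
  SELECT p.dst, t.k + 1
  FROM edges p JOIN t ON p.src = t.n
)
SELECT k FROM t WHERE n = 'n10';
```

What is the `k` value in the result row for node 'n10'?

Base: (n5, k=0).
Iteration 1: edges from {n5} -> (n11, k=1), (n6, k=1).
Iteration 2: edges from {n11,n6} -> (n10, k=2).
Iteration 3: no outgoing edges from {n10}; recursion stops.

2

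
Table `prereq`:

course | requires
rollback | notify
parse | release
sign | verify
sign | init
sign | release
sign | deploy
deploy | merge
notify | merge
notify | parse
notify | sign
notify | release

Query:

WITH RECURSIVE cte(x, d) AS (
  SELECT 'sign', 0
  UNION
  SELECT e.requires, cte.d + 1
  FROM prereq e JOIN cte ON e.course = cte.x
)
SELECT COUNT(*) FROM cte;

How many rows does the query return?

6

Base: (sign, d=0).
Iteration 1: edges from {sign} -> (deploy, d=1), (init, d=1), (release, d=1), (verify, d=1).
Iteration 2: edges from {deploy,init,release,verify} -> (merge, d=2).
Iteration 3: no outgoing edges from {merge}; recursion stops.
Total rows emitted: 6.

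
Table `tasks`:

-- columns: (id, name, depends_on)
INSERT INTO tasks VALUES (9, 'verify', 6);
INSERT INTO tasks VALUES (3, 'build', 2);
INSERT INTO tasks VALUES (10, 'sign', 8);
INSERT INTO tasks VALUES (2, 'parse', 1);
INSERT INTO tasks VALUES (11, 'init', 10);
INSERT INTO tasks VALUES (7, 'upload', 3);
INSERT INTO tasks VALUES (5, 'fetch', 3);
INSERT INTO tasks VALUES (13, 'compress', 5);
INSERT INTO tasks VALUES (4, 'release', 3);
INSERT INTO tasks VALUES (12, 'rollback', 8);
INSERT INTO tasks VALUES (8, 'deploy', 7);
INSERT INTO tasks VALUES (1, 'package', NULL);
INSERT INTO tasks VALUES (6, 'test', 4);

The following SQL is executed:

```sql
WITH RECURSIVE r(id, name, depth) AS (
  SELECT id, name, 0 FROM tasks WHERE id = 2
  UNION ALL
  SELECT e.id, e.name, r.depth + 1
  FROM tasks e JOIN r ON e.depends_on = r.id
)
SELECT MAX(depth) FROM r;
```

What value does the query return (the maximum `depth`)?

Base: id=2 (parse) at depth 0.
Iteration 1: rows with depends_on in {2} -> build (id 3, depth 1).
Iteration 2: rows with depends_on in {3} -> release (id 4, depth 2), fetch (id 5, depth 2), upload (id 7, depth 2).
Iteration 3: rows with depends_on in {4,5,7} -> test (id 6, depth 3), deploy (id 8, depth 3), compress (id 13, depth 3).
Iteration 4: rows with depends_on in {6,8,13} -> verify (id 9, depth 4), sign (id 10, depth 4), rollback (id 12, depth 4).
Iteration 5: rows with depends_on in {9,10,12} -> init (id 11, depth 5).
Iteration 6: no rows with depends_on in {11}; recursion stops.
depth values: 0, 1, 2, 2, 2, 3, 3, 3, 4, 4, 4, 5; the maximum is 5.

5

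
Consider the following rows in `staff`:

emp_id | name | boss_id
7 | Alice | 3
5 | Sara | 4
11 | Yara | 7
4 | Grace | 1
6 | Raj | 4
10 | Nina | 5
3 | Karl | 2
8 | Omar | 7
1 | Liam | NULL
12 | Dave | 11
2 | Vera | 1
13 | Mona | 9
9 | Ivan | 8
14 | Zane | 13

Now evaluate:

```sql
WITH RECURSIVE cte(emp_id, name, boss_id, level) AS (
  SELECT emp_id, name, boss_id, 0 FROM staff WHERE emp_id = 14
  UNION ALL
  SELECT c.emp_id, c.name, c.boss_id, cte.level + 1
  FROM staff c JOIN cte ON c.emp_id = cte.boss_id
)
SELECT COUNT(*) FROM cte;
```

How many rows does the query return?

Base: emp_id=14 (Zane), boss_id=13, level 0.
Iteration 1: join on emp_id=13 -> Mona (id 13, boss_id=9, level 1).
Iteration 2: join on emp_id=9 -> Ivan (id 9, boss_id=8, level 2).
Iteration 3: join on emp_id=8 -> Omar (id 8, boss_id=7, level 3).
Iteration 4: join on emp_id=7 -> Alice (id 7, boss_id=3, level 4).
Iteration 5: join on emp_id=3 -> Karl (id 3, boss_id=2, level 5).
Iteration 6: join on emp_id=2 -> Vera (id 2, boss_id=1, level 6).
Iteration 7: join on emp_id=1 -> Liam (id 1, boss_id=NULL, level 7).
Iteration 8: boss_id is NULL; no match; recursion stops.
Total rows emitted: 8.

8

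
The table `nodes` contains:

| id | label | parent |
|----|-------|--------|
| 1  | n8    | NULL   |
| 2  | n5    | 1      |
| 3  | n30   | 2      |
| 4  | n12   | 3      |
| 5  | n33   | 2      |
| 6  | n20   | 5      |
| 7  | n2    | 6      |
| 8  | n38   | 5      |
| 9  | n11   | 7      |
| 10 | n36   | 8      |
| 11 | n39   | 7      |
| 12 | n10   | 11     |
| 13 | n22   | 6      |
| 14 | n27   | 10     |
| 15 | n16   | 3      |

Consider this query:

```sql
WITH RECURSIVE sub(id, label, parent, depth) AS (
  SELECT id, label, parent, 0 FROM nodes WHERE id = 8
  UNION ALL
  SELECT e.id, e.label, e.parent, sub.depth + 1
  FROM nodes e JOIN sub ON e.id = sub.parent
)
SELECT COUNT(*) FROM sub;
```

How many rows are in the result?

4

Base: id=8 (n38), parent=5, depth 0.
Iteration 1: join on id=5 -> n33 (id 5, parent=2, depth 1).
Iteration 2: join on id=2 -> n5 (id 2, parent=1, depth 2).
Iteration 3: join on id=1 -> n8 (id 1, parent=NULL, depth 3).
Iteration 4: parent is NULL; no match; recursion stops.
Total rows emitted: 4.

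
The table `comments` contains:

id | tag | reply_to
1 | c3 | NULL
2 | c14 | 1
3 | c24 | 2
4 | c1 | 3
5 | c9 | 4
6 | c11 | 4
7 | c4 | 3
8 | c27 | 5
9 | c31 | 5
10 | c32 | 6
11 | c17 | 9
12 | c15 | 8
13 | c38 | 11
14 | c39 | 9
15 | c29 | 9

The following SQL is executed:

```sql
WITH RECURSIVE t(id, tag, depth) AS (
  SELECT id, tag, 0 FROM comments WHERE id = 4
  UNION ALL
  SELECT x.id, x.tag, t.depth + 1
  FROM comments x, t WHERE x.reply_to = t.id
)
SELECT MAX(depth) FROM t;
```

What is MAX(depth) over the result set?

4

Base: id=4 (c1) at depth 0.
Iteration 1: rows with reply_to in {4} -> c9 (id 5, depth 1), c11 (id 6, depth 1).
Iteration 2: rows with reply_to in {5,6} -> c27 (id 8, depth 2), c31 (id 9, depth 2), c32 (id 10, depth 2).
Iteration 3: rows with reply_to in {8,9,10} -> c17 (id 11, depth 3), c15 (id 12, depth 3), c39 (id 14, depth 3), c29 (id 15, depth 3).
Iteration 4: rows with reply_to in {11,12,14,15} -> c38 (id 13, depth 4).
Iteration 5: no rows with reply_to in {13}; recursion stops.
depth values: 0, 1, 1, 2, 2, 2, 3, 3, 3, 3, 4; the maximum is 4.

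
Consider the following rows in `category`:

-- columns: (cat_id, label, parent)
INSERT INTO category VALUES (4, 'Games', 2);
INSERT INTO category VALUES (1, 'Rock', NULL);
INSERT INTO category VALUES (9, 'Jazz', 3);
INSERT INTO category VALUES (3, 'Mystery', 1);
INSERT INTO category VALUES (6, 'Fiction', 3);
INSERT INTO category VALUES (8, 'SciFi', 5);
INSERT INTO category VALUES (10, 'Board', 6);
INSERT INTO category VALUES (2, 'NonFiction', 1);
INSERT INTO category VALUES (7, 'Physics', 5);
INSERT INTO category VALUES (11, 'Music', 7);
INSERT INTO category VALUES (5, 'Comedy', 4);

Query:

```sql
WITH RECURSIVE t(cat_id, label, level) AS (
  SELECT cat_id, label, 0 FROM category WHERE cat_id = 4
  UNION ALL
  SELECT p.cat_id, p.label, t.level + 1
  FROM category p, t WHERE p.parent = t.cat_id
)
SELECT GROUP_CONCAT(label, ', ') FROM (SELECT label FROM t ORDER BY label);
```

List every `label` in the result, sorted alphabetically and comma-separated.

Base: cat_id=4 (Games) at level 0.
Iteration 1: rows with parent in {4} -> Comedy (id 5, level 1).
Iteration 2: rows with parent in {5} -> Physics (id 7, level 2), SciFi (id 8, level 2).
Iteration 3: rows with parent in {7,8} -> Music (id 11, level 3).
Iteration 4: no rows with parent in {11}; recursion stops.

Comedy, Games, Music, Physics, SciFi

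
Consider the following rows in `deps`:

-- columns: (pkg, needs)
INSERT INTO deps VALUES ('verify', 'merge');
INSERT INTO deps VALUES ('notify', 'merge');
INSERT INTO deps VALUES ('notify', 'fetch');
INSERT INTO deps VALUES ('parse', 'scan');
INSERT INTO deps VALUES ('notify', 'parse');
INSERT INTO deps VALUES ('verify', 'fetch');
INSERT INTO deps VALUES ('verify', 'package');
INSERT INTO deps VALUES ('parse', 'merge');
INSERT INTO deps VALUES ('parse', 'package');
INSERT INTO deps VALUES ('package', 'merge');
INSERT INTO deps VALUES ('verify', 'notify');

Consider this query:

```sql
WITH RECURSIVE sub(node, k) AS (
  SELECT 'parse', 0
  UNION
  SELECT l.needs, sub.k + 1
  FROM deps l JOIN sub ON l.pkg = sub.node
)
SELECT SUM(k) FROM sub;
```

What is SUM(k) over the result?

Base: (parse, k=0).
Iteration 1: edges from {parse} -> (merge, k=1), (package, k=1), (scan, k=1).
Iteration 2: edges from {merge,package,scan} -> (merge, k=2).
Iteration 3: no outgoing edges from {merge}; recursion stops.
SUM(k) = 0 + 1 + 1 + 1 + 2 = 5.

5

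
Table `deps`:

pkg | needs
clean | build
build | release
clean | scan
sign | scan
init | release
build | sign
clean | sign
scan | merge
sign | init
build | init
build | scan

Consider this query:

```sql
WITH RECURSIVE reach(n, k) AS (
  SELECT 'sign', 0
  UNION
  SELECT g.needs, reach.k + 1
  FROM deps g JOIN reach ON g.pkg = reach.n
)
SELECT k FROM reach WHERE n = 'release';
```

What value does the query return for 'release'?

Base: (sign, k=0).
Iteration 1: edges from {sign} -> (init, k=1), (scan, k=1).
Iteration 2: edges from {init,scan} -> (merge, k=2), (release, k=2).
Iteration 3: no outgoing edges from {merge,release}; recursion stops.

2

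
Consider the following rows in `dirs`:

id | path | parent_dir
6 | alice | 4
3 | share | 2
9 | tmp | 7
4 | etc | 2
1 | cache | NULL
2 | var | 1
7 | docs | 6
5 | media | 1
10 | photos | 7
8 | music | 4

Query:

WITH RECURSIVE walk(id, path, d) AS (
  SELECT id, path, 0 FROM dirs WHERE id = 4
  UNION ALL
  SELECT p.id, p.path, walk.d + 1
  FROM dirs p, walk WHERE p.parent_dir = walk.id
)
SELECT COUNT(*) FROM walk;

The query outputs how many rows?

Base: id=4 (etc) at d 0.
Iteration 1: rows with parent_dir in {4} -> alice (id 6, d 1), music (id 8, d 1).
Iteration 2: rows with parent_dir in {6,8} -> docs (id 7, d 2).
Iteration 3: rows with parent_dir in {7} -> tmp (id 9, d 3), photos (id 10, d 3).
Iteration 4: no rows with parent_dir in {9,10}; recursion stops.
Total rows emitted: 6.

6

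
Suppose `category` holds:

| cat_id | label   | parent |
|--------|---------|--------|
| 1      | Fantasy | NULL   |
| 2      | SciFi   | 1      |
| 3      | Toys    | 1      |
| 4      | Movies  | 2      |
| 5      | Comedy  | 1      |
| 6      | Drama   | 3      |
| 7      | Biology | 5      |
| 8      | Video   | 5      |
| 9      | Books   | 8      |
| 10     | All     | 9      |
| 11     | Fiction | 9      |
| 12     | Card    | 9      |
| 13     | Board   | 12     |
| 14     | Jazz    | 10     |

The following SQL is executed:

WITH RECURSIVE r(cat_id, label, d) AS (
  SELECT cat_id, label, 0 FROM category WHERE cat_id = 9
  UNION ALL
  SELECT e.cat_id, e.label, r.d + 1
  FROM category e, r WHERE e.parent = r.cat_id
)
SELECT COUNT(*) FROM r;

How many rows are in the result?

Base: cat_id=9 (Books) at d 0.
Iteration 1: rows with parent in {9} -> All (id 10, d 1), Fiction (id 11, d 1), Card (id 12, d 1).
Iteration 2: rows with parent in {10,11,12} -> Board (id 13, d 2), Jazz (id 14, d 2).
Iteration 3: no rows with parent in {13,14}; recursion stops.
Total rows emitted: 6.

6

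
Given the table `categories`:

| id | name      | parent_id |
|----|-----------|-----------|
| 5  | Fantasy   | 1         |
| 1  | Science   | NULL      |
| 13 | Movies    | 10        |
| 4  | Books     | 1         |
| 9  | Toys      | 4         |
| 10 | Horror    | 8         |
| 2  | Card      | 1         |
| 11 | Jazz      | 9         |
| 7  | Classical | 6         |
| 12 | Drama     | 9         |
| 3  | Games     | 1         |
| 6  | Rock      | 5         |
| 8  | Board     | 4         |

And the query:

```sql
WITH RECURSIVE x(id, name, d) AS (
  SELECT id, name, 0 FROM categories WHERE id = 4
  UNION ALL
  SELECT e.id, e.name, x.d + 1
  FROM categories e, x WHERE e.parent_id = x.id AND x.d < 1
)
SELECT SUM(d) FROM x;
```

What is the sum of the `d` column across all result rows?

Base: id=4 (Books) at d 0.
Iteration 1: rows with parent_id in {4} -> Board (id 8, d 1), Toys (id 9, d 1).
Iteration 2: d < 1 fails for all current rows; recursion stops.
SUM(d) = 0 + 1 + 1 = 2.

2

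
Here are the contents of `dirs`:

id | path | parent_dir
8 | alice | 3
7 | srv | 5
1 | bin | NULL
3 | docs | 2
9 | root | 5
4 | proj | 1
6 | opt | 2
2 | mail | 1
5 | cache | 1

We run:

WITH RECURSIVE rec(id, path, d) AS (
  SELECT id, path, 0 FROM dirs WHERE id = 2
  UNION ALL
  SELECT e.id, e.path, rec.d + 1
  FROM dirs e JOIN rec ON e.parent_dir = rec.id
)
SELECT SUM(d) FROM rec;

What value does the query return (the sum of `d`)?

4

Base: id=2 (mail) at d 0.
Iteration 1: rows with parent_dir in {2} -> docs (id 3, d 1), opt (id 6, d 1).
Iteration 2: rows with parent_dir in {3,6} -> alice (id 8, d 2).
Iteration 3: no rows with parent_dir in {8}; recursion stops.
SUM(d) = 0 + 1 + 1 + 2 = 4.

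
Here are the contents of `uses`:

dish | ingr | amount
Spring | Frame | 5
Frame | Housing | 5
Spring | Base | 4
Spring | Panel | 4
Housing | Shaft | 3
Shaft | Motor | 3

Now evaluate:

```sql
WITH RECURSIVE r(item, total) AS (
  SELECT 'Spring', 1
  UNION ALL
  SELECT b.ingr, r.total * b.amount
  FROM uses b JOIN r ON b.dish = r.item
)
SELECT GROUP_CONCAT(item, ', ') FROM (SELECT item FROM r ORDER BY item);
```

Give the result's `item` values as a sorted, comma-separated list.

Base, Frame, Housing, Motor, Panel, Shaft, Spring

Base: (Spring, total=1).
Iteration 1: components of {Spring} -> Base = 1*4 = 4, Frame = 1*5 = 5, Panel = 1*4 = 4.
Iteration 2: components of {Base,Frame,Panel} -> Housing = 5*5 = 25.
Iteration 3: components of {Housing} -> Shaft = 25*3 = 75.
Iteration 4: components of {Shaft} -> Motor = 75*3 = 225.
Iteration 5: no further components; recursion stops.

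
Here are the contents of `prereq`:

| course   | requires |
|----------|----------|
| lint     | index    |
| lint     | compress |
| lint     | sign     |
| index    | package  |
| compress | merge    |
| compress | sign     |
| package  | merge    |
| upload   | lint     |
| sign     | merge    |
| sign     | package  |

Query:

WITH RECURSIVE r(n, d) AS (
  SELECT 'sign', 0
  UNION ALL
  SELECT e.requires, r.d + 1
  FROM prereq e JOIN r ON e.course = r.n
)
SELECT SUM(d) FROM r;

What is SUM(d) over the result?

Base: (sign, d=0).
Iteration 1: edges from {sign} -> (merge, d=1), (package, d=1).
Iteration 2: edges from {merge,package} -> (merge, d=2).
Iteration 3: no outgoing edges from {merge}; recursion stops.
SUM(d) = 0 + 1 + 1 + 2 = 4.

4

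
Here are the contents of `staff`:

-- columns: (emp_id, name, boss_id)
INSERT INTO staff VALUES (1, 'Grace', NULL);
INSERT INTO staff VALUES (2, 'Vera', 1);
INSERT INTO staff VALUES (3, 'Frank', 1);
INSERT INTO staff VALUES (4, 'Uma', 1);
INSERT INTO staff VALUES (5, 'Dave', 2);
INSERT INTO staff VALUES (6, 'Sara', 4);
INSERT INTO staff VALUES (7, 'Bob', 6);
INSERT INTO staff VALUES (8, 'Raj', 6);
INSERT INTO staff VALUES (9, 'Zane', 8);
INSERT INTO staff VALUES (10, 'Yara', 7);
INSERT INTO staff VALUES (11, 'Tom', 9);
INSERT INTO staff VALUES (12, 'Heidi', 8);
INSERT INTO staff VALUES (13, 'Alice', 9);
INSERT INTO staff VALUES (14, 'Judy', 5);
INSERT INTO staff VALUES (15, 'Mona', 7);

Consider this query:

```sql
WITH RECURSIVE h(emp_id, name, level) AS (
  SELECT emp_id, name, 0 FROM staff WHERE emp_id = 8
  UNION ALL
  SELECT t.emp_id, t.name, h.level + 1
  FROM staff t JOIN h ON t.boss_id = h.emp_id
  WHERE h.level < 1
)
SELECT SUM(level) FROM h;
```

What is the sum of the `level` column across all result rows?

2

Base: emp_id=8 (Raj) at level 0.
Iteration 1: rows with boss_id in {8} -> Zane (id 9, level 1), Heidi (id 12, level 1).
Iteration 2: level < 1 fails for all current rows; recursion stops.
SUM(level) = 0 + 1 + 1 = 2.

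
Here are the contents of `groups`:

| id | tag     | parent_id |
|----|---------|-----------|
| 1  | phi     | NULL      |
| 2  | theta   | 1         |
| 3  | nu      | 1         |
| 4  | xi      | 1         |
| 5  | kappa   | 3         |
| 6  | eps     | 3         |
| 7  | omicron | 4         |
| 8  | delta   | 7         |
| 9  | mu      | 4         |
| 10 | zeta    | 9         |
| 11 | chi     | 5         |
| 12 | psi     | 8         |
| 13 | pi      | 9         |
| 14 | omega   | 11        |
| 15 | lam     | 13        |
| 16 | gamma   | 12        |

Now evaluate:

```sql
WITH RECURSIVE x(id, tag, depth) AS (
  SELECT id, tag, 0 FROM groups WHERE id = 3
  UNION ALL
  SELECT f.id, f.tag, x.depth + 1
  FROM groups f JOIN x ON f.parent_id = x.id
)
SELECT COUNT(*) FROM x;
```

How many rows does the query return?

5

Base: id=3 (nu) at depth 0.
Iteration 1: rows with parent_id in {3} -> kappa (id 5, depth 1), eps (id 6, depth 1).
Iteration 2: rows with parent_id in {5,6} -> chi (id 11, depth 2).
Iteration 3: rows with parent_id in {11} -> omega (id 14, depth 3).
Iteration 4: no rows with parent_id in {14}; recursion stops.
Total rows emitted: 5.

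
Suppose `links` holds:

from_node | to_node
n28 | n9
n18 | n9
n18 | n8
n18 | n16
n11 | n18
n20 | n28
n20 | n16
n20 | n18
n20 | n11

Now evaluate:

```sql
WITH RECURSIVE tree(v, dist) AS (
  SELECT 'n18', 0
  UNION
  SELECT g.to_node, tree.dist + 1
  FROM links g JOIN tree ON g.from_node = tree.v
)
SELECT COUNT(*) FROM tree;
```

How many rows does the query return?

4

Base: (n18, dist=0).
Iteration 1: edges from {n18} -> (n16, dist=1), (n8, dist=1), (n9, dist=1).
Iteration 2: no outgoing edges from {n16,n8,n9}; recursion stops.
Total rows emitted: 4.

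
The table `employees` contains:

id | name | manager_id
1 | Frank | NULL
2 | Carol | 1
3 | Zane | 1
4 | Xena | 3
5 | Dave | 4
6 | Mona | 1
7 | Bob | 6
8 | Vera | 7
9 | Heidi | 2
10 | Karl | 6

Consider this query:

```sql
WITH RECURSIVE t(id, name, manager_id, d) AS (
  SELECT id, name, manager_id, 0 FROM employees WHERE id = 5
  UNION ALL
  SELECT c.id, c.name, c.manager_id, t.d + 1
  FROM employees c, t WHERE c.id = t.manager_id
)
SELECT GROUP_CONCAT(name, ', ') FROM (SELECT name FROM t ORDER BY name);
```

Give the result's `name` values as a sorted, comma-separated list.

Base: id=5 (Dave), manager_id=4, d 0.
Iteration 1: join on id=4 -> Xena (id 4, manager_id=3, d 1).
Iteration 2: join on id=3 -> Zane (id 3, manager_id=1, d 2).
Iteration 3: join on id=1 -> Frank (id 1, manager_id=NULL, d 3).
Iteration 4: manager_id is NULL; no match; recursion stops.

Dave, Frank, Xena, Zane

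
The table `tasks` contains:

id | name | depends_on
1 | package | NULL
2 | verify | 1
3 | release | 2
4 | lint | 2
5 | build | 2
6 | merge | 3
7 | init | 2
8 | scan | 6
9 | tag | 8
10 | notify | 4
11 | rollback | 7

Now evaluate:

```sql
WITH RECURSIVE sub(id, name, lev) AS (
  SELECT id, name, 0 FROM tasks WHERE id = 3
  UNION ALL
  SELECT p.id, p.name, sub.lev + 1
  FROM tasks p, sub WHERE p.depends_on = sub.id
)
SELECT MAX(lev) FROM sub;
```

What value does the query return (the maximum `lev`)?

Base: id=3 (release) at lev 0.
Iteration 1: rows with depends_on in {3} -> merge (id 6, lev 1).
Iteration 2: rows with depends_on in {6} -> scan (id 8, lev 2).
Iteration 3: rows with depends_on in {8} -> tag (id 9, lev 3).
Iteration 4: no rows with depends_on in {9}; recursion stops.
lev values: 0, 1, 2, 3; the maximum is 3.

3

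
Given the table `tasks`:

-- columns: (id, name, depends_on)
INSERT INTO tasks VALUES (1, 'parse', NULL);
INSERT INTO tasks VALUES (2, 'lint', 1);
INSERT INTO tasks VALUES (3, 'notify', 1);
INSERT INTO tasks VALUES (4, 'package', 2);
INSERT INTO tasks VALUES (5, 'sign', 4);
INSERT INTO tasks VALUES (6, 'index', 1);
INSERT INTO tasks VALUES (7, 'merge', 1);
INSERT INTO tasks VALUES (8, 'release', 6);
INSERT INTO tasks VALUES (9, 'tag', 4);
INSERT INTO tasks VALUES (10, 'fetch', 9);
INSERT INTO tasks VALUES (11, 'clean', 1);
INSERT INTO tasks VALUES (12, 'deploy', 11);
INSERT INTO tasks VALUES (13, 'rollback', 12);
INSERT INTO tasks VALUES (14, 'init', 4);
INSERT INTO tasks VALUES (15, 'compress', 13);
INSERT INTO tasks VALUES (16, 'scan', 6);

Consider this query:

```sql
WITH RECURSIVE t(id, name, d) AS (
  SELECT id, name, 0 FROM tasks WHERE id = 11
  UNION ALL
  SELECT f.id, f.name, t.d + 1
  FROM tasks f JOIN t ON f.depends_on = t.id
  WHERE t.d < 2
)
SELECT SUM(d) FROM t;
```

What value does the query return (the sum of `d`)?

3

Base: id=11 (clean) at d 0.
Iteration 1: rows with depends_on in {11} -> deploy (id 12, d 1).
Iteration 2: rows with depends_on in {12} -> rollback (id 13, d 2).
Iteration 3: d < 2 fails for all current rows; recursion stops.
SUM(d) = 0 + 1 + 2 = 3.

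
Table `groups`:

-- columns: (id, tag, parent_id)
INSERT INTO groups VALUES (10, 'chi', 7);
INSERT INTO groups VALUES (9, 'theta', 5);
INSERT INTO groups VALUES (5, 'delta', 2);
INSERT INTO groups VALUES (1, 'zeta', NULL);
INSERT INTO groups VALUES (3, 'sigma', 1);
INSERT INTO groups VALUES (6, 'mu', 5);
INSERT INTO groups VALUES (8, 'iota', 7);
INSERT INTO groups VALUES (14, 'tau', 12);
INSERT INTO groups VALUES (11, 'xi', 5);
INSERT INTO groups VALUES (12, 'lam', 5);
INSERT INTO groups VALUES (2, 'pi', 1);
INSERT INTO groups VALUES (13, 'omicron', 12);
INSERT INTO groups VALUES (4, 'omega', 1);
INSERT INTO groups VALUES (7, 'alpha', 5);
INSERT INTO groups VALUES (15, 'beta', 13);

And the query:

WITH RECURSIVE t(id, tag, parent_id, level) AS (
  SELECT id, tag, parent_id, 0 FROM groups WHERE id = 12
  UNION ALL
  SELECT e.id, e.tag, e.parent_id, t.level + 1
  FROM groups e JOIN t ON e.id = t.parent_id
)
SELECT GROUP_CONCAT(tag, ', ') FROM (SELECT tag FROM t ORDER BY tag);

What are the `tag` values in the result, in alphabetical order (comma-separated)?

Base: id=12 (lam), parent_id=5, level 0.
Iteration 1: join on id=5 -> delta (id 5, parent_id=2, level 1).
Iteration 2: join on id=2 -> pi (id 2, parent_id=1, level 2).
Iteration 3: join on id=1 -> zeta (id 1, parent_id=NULL, level 3).
Iteration 4: parent_id is NULL; no match; recursion stops.

delta, lam, pi, zeta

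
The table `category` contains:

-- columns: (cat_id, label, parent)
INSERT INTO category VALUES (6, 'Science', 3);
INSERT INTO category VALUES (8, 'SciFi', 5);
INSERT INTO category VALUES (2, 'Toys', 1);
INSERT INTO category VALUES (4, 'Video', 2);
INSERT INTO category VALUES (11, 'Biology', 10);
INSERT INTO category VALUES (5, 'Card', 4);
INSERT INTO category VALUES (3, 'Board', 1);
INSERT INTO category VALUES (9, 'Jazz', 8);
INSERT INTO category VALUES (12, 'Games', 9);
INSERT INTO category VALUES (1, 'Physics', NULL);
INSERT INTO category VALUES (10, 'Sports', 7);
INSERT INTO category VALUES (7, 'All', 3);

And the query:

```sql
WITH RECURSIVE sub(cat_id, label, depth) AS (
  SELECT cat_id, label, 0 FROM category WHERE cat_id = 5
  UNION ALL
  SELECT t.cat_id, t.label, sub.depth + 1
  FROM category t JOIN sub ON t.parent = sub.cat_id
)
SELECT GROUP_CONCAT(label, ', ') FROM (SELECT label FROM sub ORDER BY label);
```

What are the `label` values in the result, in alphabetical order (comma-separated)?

Card, Games, Jazz, SciFi

Base: cat_id=5 (Card) at depth 0.
Iteration 1: rows with parent in {5} -> SciFi (id 8, depth 1).
Iteration 2: rows with parent in {8} -> Jazz (id 9, depth 2).
Iteration 3: rows with parent in {9} -> Games (id 12, depth 3).
Iteration 4: no rows with parent in {12}; recursion stops.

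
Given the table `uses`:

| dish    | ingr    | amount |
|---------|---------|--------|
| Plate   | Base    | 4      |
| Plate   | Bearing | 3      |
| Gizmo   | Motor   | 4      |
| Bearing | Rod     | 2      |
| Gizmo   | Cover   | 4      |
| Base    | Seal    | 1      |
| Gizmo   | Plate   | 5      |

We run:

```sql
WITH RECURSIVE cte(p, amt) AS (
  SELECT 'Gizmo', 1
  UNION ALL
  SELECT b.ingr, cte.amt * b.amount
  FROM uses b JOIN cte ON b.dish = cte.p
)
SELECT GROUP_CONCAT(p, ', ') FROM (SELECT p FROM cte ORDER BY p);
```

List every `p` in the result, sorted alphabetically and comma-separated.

Base, Bearing, Cover, Gizmo, Motor, Plate, Rod, Seal

Base: (Gizmo, amt=1).
Iteration 1: components of {Gizmo} -> Cover = 1*4 = 4, Motor = 1*4 = 4, Plate = 1*5 = 5.
Iteration 2: components of {Cover,Motor,Plate} -> Base = 5*4 = 20, Bearing = 5*3 = 15.
Iteration 3: components of {Base,Bearing} -> Rod = 15*2 = 30, Seal = 20*1 = 20.
Iteration 4: no further components; recursion stops.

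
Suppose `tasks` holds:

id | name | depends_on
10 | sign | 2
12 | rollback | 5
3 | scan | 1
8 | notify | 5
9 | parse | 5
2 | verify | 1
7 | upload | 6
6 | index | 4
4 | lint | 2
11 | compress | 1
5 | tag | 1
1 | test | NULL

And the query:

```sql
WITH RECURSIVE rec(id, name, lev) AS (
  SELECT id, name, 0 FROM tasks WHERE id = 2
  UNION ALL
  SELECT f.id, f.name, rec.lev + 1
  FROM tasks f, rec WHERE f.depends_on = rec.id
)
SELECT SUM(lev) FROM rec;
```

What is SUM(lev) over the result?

Base: id=2 (verify) at lev 0.
Iteration 1: rows with depends_on in {2} -> lint (id 4, lev 1), sign (id 10, lev 1).
Iteration 2: rows with depends_on in {4,10} -> index (id 6, lev 2).
Iteration 3: rows with depends_on in {6} -> upload (id 7, lev 3).
Iteration 4: no rows with depends_on in {7}; recursion stops.
SUM(lev) = 0 + 1 + 1 + 2 + 3 = 7.

7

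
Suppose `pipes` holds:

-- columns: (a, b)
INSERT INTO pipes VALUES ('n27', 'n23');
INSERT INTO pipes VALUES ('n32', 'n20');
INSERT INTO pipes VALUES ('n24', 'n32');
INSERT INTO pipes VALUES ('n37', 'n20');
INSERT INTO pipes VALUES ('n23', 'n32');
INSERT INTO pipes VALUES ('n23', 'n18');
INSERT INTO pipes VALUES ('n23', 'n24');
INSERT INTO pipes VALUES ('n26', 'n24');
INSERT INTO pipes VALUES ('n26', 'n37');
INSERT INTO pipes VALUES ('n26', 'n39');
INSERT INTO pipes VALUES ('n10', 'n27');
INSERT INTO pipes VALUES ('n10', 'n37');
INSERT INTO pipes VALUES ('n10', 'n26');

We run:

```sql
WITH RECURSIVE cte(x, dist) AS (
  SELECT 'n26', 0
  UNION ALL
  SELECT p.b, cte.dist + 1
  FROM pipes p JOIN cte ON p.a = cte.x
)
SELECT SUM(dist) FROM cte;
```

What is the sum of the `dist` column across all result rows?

10

Base: (n26, dist=0).
Iteration 1: edges from {n26} -> (n24, dist=1), (n37, dist=1), (n39, dist=1).
Iteration 2: edges from {n24,n37,n39} -> (n20, dist=2), (n32, dist=2).
Iteration 3: edges from {n20,n32} -> (n20, dist=3).
Iteration 4: no outgoing edges from {n20}; recursion stops.
SUM(dist) = 0 + 1 + 1 + 1 + 2 + 2 + 3 = 10.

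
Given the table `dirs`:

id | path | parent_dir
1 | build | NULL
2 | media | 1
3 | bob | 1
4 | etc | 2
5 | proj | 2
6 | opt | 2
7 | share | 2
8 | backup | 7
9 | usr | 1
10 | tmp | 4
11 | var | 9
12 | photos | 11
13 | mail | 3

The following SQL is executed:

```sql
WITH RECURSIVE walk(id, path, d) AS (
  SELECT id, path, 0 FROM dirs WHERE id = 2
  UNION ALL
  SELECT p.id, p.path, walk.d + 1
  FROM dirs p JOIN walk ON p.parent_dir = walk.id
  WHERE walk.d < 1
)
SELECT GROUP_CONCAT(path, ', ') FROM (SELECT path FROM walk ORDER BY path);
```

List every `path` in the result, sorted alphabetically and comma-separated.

Base: id=2 (media) at d 0.
Iteration 1: rows with parent_dir in {2} -> etc (id 4, d 1), proj (id 5, d 1), opt (id 6, d 1), share (id 7, d 1).
Iteration 2: d < 1 fails for all current rows; recursion stops.

etc, media, opt, proj, share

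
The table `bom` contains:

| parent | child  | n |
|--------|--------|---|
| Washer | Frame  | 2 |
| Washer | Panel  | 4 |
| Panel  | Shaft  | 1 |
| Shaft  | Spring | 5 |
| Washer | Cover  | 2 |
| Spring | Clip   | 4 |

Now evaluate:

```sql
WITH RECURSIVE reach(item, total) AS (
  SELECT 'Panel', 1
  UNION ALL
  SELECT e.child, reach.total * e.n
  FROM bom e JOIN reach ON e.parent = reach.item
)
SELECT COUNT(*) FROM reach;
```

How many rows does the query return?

Base: (Panel, total=1).
Iteration 1: components of {Panel} -> Shaft = 1*1 = 1.
Iteration 2: components of {Shaft} -> Spring = 1*5 = 5.
Iteration 3: components of {Spring} -> Clip = 5*4 = 20.
Iteration 4: no further components; recursion stops.
Total rows emitted: 4.

4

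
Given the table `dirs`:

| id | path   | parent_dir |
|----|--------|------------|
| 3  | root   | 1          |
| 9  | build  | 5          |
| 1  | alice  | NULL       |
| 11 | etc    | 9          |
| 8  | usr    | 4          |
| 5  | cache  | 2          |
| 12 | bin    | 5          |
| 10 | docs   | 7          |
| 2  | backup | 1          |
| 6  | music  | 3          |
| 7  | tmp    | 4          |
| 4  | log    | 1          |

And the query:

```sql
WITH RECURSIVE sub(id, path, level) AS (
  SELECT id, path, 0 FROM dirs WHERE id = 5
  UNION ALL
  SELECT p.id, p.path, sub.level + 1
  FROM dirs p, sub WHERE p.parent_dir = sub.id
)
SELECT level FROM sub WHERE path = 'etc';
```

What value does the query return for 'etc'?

Base: id=5 (cache) at level 0.
Iteration 1: rows with parent_dir in {5} -> build (id 9, level 1), bin (id 12, level 1).
Iteration 2: rows with parent_dir in {9,12} -> etc (id 11, level 2).
Iteration 3: no rows with parent_dir in {11}; recursion stops.

2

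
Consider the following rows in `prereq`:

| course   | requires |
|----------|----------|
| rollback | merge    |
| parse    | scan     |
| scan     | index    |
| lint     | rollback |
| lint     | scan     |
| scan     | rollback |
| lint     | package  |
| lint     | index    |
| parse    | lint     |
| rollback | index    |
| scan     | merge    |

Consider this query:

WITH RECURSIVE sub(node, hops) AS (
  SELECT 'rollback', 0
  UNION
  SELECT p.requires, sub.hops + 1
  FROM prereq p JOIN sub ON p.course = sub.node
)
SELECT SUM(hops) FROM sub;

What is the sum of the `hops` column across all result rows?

2

Base: (rollback, hops=0).
Iteration 1: edges from {rollback} -> (index, hops=1), (merge, hops=1).
Iteration 2: no outgoing edges from {index,merge}; recursion stops.
SUM(hops) = 0 + 1 + 1 = 2.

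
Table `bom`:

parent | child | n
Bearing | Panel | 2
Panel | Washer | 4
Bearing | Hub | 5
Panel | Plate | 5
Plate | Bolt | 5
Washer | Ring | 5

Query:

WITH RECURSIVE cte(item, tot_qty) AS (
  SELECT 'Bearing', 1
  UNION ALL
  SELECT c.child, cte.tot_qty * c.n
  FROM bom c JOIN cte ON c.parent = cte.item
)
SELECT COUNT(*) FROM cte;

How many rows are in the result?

7

Base: (Bearing, tot_qty=1).
Iteration 1: components of {Bearing} -> Hub = 1*5 = 5, Panel = 1*2 = 2.
Iteration 2: components of {Hub,Panel} -> Plate = 2*5 = 10, Washer = 2*4 = 8.
Iteration 3: components of {Plate,Washer} -> Bolt = 10*5 = 50, Ring = 8*5 = 40.
Iteration 4: no further components; recursion stops.
Total rows emitted: 7.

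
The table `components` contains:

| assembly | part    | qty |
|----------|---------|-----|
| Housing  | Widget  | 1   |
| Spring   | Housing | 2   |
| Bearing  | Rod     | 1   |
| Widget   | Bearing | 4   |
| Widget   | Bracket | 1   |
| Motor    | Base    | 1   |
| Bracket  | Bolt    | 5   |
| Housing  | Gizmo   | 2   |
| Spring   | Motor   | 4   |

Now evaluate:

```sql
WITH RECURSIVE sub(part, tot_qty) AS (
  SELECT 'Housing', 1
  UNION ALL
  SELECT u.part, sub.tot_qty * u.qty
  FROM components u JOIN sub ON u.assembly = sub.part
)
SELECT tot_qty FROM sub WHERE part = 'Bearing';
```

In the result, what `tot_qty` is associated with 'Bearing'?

4

Base: (Housing, tot_qty=1).
Iteration 1: components of {Housing} -> Gizmo = 1*2 = 2, Widget = 1*1 = 1.
Iteration 2: components of {Gizmo,Widget} -> Bearing = 1*4 = 4, Bracket = 1*1 = 1.
Iteration 3: components of {Bearing,Bracket} -> Bolt = 1*5 = 5, Rod = 4*1 = 4.
Iteration 4: no further components; recursion stops.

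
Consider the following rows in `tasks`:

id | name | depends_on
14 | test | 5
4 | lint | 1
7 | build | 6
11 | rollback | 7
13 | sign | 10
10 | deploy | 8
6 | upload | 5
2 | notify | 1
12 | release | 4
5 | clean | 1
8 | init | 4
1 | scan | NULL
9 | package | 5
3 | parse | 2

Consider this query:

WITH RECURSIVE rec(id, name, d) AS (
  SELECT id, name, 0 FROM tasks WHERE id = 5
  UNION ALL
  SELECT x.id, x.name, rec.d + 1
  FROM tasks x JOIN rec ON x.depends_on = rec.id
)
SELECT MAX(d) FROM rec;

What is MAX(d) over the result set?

3

Base: id=5 (clean) at d 0.
Iteration 1: rows with depends_on in {5} -> upload (id 6, d 1), package (id 9, d 1), test (id 14, d 1).
Iteration 2: rows with depends_on in {6,9,14} -> build (id 7, d 2).
Iteration 3: rows with depends_on in {7} -> rollback (id 11, d 3).
Iteration 4: no rows with depends_on in {11}; recursion stops.
d values: 0, 1, 1, 1, 2, 3; the maximum is 3.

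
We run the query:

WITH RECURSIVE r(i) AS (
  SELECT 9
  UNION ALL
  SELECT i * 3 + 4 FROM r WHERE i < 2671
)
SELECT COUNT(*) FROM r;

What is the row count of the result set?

Base: i=9.
Iteration 1: 9 < 2671 holds -> i = 9 * 3 + 4 = 31.
Iteration 2: 31 < 2671 holds -> i = 31 * 3 + 4 = 97.
Iteration 3: 97 < 2671 holds -> i = 97 * 3 + 4 = 295.
Iteration 4: 295 < 2671 holds -> i = 295 * 3 + 4 = 889.
Iteration 5: 889 < 2671 holds -> i = 889 * 3 + 4 = 2671.
Iteration 6: 2671 < 2671 fails; recursion stops.
Total rows emitted: 6.

6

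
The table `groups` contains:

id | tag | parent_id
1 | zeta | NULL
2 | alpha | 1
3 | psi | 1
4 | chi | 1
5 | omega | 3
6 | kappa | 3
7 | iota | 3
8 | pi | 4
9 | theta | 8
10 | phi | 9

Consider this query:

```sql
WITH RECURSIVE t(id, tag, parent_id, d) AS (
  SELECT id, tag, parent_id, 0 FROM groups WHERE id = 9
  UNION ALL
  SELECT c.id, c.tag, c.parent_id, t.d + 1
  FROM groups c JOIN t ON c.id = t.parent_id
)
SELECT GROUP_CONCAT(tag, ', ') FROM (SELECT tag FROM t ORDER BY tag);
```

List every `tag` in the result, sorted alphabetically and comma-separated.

Base: id=9 (theta), parent_id=8, d 0.
Iteration 1: join on id=8 -> pi (id 8, parent_id=4, d 1).
Iteration 2: join on id=4 -> chi (id 4, parent_id=1, d 2).
Iteration 3: join on id=1 -> zeta (id 1, parent_id=NULL, d 3).
Iteration 4: parent_id is NULL; no match; recursion stops.

chi, pi, theta, zeta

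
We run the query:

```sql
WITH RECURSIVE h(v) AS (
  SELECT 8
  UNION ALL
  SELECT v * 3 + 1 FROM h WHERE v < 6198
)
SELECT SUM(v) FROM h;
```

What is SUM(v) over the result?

Base: v=8.
Iteration 1: 8 < 6198 holds -> v = 8 * 3 + 1 = 25.
Iteration 2: 25 < 6198 holds -> v = 25 * 3 + 1 = 76.
Iteration 3: 76 < 6198 holds -> v = 76 * 3 + 1 = 229.
Iteration 4: 229 < 6198 holds -> v = 229 * 3 + 1 = 688.
Iteration 5: 688 < 6198 holds -> v = 688 * 3 + 1 = 2065.
Iteration 6: 2065 < 6198 holds -> v = 2065 * 3 + 1 = 6196.
Iteration 7: 6196 < 6198 holds -> v = 6196 * 3 + 1 = 18589.
Iteration 8: 18589 < 6198 fails; recursion stops.
SUM(v) = 8 + 25 + 76 + 229 + 688 + 2065 + 6196 + 18589 = 27876.

27876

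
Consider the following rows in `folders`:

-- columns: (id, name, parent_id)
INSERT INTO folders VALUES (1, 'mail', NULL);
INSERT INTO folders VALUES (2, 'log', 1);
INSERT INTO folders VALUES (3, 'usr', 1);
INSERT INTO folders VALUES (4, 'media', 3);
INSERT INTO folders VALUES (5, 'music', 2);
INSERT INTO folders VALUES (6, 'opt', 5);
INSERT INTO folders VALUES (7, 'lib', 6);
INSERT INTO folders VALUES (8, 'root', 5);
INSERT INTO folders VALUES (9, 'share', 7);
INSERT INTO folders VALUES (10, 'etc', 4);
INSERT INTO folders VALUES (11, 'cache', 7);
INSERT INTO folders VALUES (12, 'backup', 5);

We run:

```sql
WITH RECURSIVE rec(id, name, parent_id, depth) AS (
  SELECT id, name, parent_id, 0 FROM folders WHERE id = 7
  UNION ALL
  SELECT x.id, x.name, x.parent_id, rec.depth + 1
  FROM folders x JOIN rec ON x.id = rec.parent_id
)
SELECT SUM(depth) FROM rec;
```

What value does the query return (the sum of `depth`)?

Base: id=7 (lib), parent_id=6, depth 0.
Iteration 1: join on id=6 -> opt (id 6, parent_id=5, depth 1).
Iteration 2: join on id=5 -> music (id 5, parent_id=2, depth 2).
Iteration 3: join on id=2 -> log (id 2, parent_id=1, depth 3).
Iteration 4: join on id=1 -> mail (id 1, parent_id=NULL, depth 4).
Iteration 5: parent_id is NULL; no match; recursion stops.
SUM(depth) = 0 + 1 + 2 + 3 + 4 = 10.

10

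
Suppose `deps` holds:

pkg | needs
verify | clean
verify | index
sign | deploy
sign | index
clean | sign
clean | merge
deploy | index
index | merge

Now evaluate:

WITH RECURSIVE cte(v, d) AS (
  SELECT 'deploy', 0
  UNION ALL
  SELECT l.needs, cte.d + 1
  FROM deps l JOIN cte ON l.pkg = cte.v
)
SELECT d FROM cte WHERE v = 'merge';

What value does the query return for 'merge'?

2

Base: (deploy, d=0).
Iteration 1: edges from {deploy} -> (index, d=1).
Iteration 2: edges from {index} -> (merge, d=2).
Iteration 3: no outgoing edges from {merge}; recursion stops.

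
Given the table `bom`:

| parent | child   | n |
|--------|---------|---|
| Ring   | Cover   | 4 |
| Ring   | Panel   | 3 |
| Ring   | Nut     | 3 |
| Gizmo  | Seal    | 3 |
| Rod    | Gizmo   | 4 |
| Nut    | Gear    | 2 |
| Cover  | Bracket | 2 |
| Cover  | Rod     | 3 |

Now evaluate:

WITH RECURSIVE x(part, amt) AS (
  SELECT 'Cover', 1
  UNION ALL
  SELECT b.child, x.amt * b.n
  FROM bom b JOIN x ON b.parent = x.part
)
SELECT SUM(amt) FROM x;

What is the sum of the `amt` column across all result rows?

Base: (Cover, amt=1).
Iteration 1: components of {Cover} -> Bracket = 1*2 = 2, Rod = 1*3 = 3.
Iteration 2: components of {Bracket,Rod} -> Gizmo = 3*4 = 12.
Iteration 3: components of {Gizmo} -> Seal = 12*3 = 36.
Iteration 4: no further components; recursion stops.
SUM(amt) = 1 + 3 + 2 + 12 + 36 = 54.

54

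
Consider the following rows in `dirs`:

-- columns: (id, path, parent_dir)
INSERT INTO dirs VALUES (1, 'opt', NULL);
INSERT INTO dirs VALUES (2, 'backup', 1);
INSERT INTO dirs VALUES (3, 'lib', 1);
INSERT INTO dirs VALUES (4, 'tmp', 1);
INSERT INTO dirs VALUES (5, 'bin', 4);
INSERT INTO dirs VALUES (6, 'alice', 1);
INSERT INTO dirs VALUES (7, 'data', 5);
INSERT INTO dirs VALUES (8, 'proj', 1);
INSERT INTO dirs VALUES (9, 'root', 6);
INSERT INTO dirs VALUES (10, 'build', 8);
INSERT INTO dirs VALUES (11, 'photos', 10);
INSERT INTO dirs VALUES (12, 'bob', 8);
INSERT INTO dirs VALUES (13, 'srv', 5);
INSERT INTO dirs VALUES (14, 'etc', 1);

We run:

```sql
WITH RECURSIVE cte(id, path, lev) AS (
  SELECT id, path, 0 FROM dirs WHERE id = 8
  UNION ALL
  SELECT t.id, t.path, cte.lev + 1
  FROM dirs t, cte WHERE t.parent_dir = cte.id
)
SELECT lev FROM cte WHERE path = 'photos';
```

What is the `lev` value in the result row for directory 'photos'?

Base: id=8 (proj) at lev 0.
Iteration 1: rows with parent_dir in {8} -> build (id 10, lev 1), bob (id 12, lev 1).
Iteration 2: rows with parent_dir in {10,12} -> photos (id 11, lev 2).
Iteration 3: no rows with parent_dir in {11}; recursion stops.

2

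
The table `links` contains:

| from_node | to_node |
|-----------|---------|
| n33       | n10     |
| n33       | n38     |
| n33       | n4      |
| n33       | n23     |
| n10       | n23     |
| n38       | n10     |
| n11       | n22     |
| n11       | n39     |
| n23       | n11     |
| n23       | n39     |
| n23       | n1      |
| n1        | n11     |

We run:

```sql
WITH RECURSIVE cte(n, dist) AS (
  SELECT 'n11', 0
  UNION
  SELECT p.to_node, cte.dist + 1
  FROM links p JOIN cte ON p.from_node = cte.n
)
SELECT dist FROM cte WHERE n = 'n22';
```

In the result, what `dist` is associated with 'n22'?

Base: (n11, dist=0).
Iteration 1: edges from {n11} -> (n22, dist=1), (n39, dist=1).
Iteration 2: no outgoing edges from {n22,n39}; recursion stops.

1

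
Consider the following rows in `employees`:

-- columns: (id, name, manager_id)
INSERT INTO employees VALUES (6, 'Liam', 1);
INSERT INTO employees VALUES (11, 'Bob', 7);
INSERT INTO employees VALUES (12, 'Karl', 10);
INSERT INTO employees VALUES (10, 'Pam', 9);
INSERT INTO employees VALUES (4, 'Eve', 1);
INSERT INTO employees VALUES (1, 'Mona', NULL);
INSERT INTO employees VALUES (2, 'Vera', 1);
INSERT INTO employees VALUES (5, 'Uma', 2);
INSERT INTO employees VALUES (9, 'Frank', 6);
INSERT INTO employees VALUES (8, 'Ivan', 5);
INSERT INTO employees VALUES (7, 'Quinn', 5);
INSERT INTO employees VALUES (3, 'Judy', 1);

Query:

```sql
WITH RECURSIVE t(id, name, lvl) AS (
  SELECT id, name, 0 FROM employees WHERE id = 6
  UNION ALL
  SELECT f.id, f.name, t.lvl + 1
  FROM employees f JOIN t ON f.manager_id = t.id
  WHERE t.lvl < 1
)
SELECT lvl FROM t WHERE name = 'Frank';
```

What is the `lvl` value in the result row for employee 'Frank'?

Base: id=6 (Liam) at lvl 0.
Iteration 1: rows with manager_id in {6} -> Frank (id 9, lvl 1).
Iteration 2: lvl < 1 fails for all current rows; recursion stops.

1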